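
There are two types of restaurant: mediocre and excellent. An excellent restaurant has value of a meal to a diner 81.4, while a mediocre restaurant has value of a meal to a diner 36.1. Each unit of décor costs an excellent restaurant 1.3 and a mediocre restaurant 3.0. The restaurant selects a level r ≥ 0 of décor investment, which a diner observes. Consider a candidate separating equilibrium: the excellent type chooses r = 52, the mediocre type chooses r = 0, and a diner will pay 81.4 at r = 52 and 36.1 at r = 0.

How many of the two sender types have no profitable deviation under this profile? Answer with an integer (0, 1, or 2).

1

Mediocre type: stay at 0 → 36.1; mimic → 81.4 − 3.0 × 52 = -74.6. IC holds (36.1 ≥ -74.6).
Excellent type: signal → 81.4 − 1.3 × 52 = 13.8; deviate to 0 → 36.1. IC fails (13.8 < 36.1).
1 of 2 constraints hold, so this profile is not an equilibrium.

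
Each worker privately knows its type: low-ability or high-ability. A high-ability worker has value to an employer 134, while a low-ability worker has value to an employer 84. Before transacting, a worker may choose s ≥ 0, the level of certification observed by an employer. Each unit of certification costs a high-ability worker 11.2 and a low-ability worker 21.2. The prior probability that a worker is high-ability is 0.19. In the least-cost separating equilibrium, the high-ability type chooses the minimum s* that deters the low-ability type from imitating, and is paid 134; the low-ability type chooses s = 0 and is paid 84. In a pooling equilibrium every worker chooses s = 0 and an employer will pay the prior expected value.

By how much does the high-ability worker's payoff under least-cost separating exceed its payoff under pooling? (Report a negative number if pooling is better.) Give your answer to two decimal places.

14.08

Least-cost separating signal: s* solves 84 = 134 − 21.2·s*, so s* = (134 − 84)/21.2 ≈ 2.3585.
High-ability type's separating payoff: 134 − 11.2 × s* = 134 − 11.2 × (134 − 84)/21.2 = 134 − 560/21.2 ≈ 107.5849.
Pooling payoff: 0.19 × 134 + 0.81 × 84 = 93.5.
Difference: 107.5849 − 93.5 = 14.0849, i.e. 14.08 to two decimal places.
The high-ability type prefers to separate.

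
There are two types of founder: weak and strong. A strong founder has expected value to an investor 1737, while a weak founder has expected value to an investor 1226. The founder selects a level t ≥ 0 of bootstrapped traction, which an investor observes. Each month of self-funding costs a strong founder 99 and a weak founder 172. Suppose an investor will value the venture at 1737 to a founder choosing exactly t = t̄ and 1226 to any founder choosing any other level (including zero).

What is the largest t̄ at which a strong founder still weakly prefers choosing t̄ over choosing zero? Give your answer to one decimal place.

5.2

Choosing t̄ yields the strong type 1737 − 99·t̄; choosing zero yields 1226.
The strong type is indifferent at 1737 − 99·t̄ = 1226, i.e. t̄ = (1737 − 1226) / 99 ≈ 5.2.
For any t̄ above 5.2 the strong type would rather pool at zero, so separation collapses.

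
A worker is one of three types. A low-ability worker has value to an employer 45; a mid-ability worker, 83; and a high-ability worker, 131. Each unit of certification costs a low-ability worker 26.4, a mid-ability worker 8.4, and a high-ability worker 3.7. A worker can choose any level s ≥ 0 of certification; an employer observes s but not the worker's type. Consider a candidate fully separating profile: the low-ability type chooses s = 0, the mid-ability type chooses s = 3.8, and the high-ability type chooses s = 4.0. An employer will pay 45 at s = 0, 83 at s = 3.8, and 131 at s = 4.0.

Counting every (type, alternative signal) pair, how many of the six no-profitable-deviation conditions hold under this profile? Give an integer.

Low-ability (own payoff 45): to s=3.8 gives 83 − 26.4×3.8 = -17.32 → no gain ✓; to s=4.0 gives 131 − 26.4×4.0 = 25.4 → no gain ✓.
High-ability (own payoff 131 − 3.7×4.0 = 116.2): to s=0 gives 45 → no gain ✓; to s=3.8 gives 83 − 3.7×3.8 = 68.94 → no gain ✓.
Mid-ability (own payoff 83 − 8.4×3.8 = 51.08): to s=0 gives 45 → no gain ✓; to s=4.0 gives 131 − 8.4×4.0 = 97.4 → profitable ✗.
5 of the 6 constraints hold; not an equilibrium.

5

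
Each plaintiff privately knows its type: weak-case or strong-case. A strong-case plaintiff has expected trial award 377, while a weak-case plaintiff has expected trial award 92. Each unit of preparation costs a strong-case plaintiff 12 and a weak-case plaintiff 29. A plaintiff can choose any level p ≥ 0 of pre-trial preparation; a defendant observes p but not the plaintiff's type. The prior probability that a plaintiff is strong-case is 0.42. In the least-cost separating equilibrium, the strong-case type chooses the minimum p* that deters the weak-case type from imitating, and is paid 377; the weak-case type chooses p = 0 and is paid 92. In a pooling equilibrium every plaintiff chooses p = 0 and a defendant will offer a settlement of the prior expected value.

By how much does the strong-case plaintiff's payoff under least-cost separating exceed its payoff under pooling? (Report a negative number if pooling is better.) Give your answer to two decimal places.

Least-cost separating signal: p* solves 92 = 377 − 29·p*, so p* = (377 − 92)/29 ≈ 9.8276.
Strong-case type's separating payoff: 377 − 12 × p* = 377 − 12 × (377 − 92)/29 = 377 − 3420/29 ≈ 259.0690.
Pooling payoff: 0.42 × 377 + 0.58 × 92 = 211.7.
Difference: 259.0690 − 211.7 = 47.369, i.e. 47.37 to two decimal places.
The strong-case type prefers to separate.

47.37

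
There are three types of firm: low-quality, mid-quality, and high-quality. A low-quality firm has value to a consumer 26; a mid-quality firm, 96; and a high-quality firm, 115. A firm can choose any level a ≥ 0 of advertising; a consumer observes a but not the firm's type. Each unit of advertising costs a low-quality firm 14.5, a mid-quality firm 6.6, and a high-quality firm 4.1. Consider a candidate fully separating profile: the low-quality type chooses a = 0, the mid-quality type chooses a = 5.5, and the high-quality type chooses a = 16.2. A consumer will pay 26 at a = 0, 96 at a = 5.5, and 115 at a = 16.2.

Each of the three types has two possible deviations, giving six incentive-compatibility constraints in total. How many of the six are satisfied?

Mid-quality (own payoff 96 − 6.6×5.5 = 59.7): to a=0 gives 26 → no gain ✓; to a=16.2 gives 115 − 6.6×16.2 = 8.08 → no gain ✓.
Low-quality (own payoff 26): to a=5.5 gives 96 − 14.5×5.5 = 16.25 → no gain ✓; to a=16.2 gives 115 − 14.5×16.2 = -119.9 → no gain ✓.
High-quality (own payoff 115 − 4.1×16.2 = 48.58): to a=0 gives 26 → no gain ✓; to a=5.5 gives 96 − 4.1×5.5 = 73.45 → profitable ✗.
5 of the 6 constraints hold; not an equilibrium.

5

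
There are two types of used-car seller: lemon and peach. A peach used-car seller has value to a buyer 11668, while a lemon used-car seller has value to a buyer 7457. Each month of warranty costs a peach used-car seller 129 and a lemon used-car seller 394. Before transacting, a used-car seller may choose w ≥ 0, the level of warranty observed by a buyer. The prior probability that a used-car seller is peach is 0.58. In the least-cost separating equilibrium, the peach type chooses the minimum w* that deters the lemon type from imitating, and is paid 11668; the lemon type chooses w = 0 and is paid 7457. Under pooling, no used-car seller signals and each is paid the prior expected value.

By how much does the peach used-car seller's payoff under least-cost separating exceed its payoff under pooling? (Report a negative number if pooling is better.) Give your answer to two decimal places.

389.89

Least-cost separating signal: w* solves 7457 = 11668 − 394·w*, so w* = (11668 − 7457)/394 ≈ 10.6878.
Peach type's separating payoff: 11668 − 129 × w* = 11668 − 129 × (11668 − 7457)/394 = 11668 − 543219/394 ≈ 10289.2716.
Pooling payoff: 0.58 × 11668 + 0.42 × 7457 = 9899.38.
Difference: 10289.2716 − 9899.38 = 389.8916, i.e. 389.89 to two decimal places.
The peach type prefers to separate.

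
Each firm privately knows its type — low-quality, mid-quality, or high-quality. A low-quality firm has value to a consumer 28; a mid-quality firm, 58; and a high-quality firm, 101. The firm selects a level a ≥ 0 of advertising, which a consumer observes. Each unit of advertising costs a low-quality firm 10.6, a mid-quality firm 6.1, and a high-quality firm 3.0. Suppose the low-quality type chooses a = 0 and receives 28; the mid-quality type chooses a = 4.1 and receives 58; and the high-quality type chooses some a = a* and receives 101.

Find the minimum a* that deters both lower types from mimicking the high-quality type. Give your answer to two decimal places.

Low-quality type (on-path payoff 28) won't mimic when 28 ≥ 101 − 10.6·a*, i.e. a* ≥ 6.89.
Mid-quality type (on-path payoff 58 − 6.1×4.1 = 32.99) won't mimic when 32.99 ≥ 101 − 6.1·a*, i.e. a* ≥ 11.15.
Both must hold, so a* = max(6.89, 11.15) = 11.15. The mid-quality type's constraint binds.

11.15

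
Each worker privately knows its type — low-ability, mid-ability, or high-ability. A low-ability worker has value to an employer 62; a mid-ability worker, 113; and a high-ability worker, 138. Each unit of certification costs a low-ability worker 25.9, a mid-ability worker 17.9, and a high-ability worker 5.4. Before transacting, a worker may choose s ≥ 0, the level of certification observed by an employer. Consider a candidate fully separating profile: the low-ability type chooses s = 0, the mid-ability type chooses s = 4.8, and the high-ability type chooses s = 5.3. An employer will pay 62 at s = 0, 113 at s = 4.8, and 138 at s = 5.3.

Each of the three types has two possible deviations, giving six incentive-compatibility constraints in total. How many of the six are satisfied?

Mid-ability (own payoff 113 − 17.9×4.8 = 27.08): to s=0 gives 62 → profitable ✗; to s=5.3 gives 138 − 17.9×5.3 = 43.13 → profitable ✗.
Low-ability (own payoff 62): to s=4.8 gives 113 − 25.9×4.8 = -11.32 → no gain ✓; to s=5.3 gives 138 − 25.9×5.3 = 0.73 → no gain ✓.
High-ability (own payoff 138 − 5.4×5.3 = 109.38): to s=0 gives 62 → no gain ✓; to s=4.8 gives 113 − 5.4×4.8 = 87.08 → no gain ✓.
4 of the 6 constraints hold; not an equilibrium.

4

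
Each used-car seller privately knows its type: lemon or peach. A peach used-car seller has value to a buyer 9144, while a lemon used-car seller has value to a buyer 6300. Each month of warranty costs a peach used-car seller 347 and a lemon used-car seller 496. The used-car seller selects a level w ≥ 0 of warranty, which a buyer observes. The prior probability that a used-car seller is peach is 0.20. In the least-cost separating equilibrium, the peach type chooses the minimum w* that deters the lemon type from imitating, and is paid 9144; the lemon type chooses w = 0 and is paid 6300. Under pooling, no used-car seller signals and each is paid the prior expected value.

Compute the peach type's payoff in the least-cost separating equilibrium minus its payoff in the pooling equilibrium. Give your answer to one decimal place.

Least-cost separating signal: w* solves 6300 = 9144 − 496·w*, so w* = (9144 − 6300)/496 ≈ 5.7339.
Peach type's separating payoff: 9144 − 347 × w* = 9144 − 347 × (9144 − 6300)/496 = 9144 − 986868/496 ≈ 7154.347.
Pooling payoff: 0.20 × 9144 + 0.80 × 6300 = 6868.8.
Difference: 7154.347 − 6868.8 = 285.547, i.e. 285.5 to one decimal place.
The peach type prefers to separate.

285.5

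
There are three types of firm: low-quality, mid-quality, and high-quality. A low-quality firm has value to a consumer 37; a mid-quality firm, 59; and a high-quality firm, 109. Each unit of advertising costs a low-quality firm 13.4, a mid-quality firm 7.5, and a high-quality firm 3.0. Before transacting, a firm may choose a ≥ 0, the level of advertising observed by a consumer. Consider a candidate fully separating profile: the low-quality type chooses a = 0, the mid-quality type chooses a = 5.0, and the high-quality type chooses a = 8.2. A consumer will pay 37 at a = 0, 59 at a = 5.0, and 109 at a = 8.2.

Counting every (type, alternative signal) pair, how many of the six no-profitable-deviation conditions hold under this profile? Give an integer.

4

Low-quality (own payoff 37): to a=5.0 gives 59 − 13.4×5.0 = -8 → no gain ✓; to a=8.2 gives 109 − 13.4×8.2 = -0.88 → no gain ✓.
High-quality (own payoff 109 − 3.0×8.2 = 84.4): to a=0 gives 37 → no gain ✓; to a=5.0 gives 59 − 3.0×5.0 = 44 → no gain ✓.
Mid-quality (own payoff 59 − 7.5×5.0 = 21.5): to a=0 gives 37 → profitable ✗; to a=8.2 gives 109 − 7.5×8.2 = 47.5 → profitable ✗.
4 of the 6 constraints hold; not an equilibrium.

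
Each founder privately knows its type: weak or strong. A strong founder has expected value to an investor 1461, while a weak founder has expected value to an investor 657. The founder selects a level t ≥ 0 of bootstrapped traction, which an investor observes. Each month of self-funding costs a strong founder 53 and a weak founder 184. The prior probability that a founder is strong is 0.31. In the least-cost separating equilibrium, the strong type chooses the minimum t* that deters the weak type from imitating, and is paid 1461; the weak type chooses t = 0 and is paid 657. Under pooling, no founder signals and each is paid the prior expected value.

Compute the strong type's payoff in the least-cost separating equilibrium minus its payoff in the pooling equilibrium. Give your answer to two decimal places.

323.17

Least-cost separating signal: t* solves 657 = 1461 − 184·t*, so t* = (1461 − 657)/184 ≈ 4.3696.
Strong type's separating payoff: 1461 − 53 × t* = 1461 − 53 × (1461 − 657)/184 = 1461 − 42612/184 ≈ 1229.4130.
Pooling payoff: 0.31 × 1461 + 0.69 × 657 = 906.24.
Difference: 1229.4130 − 906.24 = 323.173, i.e. 323.17 to two decimal places.
The strong type prefers to separate.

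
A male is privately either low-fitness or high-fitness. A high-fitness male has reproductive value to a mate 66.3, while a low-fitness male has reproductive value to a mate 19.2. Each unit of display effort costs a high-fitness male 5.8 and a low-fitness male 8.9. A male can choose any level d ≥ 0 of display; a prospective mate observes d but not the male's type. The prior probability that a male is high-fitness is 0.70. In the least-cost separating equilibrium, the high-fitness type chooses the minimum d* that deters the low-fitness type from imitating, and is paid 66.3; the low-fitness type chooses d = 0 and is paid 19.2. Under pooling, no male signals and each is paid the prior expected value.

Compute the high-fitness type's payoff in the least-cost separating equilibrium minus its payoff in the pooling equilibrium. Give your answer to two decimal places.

-16.56

Least-cost separating signal: d* solves 19.2 = 66.3 − 8.9·d*, so d* = (66.3 − 19.2)/8.9 ≈ 5.2921.
High-fitness type's separating payoff: 66.3 − 5.8 × d* = 66.3 − 5.8 × (66.3 − 19.2)/8.9 = 66.3 − 273.18/8.9 ≈ 35.6056.
Pooling payoff: 0.70 × 66.3 + 0.30 × 19.2 = 52.17.
Difference: 35.6056 − 52.17 = -16.5644, i.e. -16.56 to two decimal places.
The high-fitness type would prefer the pooling outcome.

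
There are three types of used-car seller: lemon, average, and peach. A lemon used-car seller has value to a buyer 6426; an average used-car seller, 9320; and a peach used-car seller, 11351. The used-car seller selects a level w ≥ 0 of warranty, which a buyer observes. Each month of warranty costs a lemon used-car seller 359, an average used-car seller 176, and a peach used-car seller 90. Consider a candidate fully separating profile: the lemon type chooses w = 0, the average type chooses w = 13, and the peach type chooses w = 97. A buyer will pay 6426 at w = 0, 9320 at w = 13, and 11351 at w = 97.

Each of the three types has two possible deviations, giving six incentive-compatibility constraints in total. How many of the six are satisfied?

Peach (own payoff 11351 − 90×97 = 2621): to w=0 gives 6426 → profitable ✗; to w=13 gives 9320 − 90×13 = 8150 → profitable ✗.
Lemon (own payoff 6426): to w=13 gives 9320 − 359×13 = 4653 → no gain ✓; to w=97 gives 11351 − 359×97 = -23472 → no gain ✓.
Average (own payoff 9320 − 176×13 = 7032): to w=0 gives 6426 → no gain ✓; to w=97 gives 11351 − 176×97 = -5721 → no gain ✓.
4 of the 6 constraints hold; not an equilibrium.

4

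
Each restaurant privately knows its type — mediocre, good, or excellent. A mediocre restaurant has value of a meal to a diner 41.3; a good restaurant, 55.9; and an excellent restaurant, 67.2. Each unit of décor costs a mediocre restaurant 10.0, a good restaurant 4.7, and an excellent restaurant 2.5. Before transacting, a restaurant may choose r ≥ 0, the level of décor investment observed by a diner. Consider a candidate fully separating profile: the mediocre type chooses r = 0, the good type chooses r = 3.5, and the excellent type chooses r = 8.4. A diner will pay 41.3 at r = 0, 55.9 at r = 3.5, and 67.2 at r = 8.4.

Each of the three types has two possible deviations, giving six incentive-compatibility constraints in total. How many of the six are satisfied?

4

Excellent (own payoff 67.2 − 2.5×8.4 = 46.2): to r=0 gives 41.3 → no gain ✓; to r=3.5 gives 55.9 − 2.5×3.5 = 47.15 → profitable ✗.
Good (own payoff 55.9 − 4.7×3.5 = 39.45): to r=0 gives 41.3 → profitable ✗; to r=8.4 gives 67.2 − 4.7×8.4 = 27.72 → no gain ✓.
Mediocre (own payoff 41.3): to r=3.5 gives 55.9 − 10.0×3.5 = 20.9 → no gain ✓; to r=8.4 gives 67.2 − 10.0×8.4 = -16.8 → no gain ✓.
4 of the 6 constraints hold; not an equilibrium.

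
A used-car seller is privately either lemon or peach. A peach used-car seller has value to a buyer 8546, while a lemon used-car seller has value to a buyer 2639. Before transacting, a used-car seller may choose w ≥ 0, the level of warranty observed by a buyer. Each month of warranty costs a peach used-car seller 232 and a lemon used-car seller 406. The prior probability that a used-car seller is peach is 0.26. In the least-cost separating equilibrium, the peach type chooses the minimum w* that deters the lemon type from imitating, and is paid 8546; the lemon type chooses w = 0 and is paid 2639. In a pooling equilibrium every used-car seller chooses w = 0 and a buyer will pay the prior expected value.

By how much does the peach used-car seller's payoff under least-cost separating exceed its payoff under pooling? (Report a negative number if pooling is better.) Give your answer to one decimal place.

Least-cost separating signal: w* solves 2639 = 8546 − 406·w*, so w* = (8546 − 2639)/406 ≈ 14.5493.
Peach type's separating payoff: 8546 − 232 × w* = 8546 − 232 × (8546 − 2639)/406 = 8546 − 1370424/406 ≈ 5170.571.
Pooling payoff: 0.26 × 8546 + 0.74 × 2639 = 4174.82.
Difference: 5170.571 − 4174.82 = 995.751, i.e. 995.8 to one decimal place.
The peach type prefers to separate.

995.8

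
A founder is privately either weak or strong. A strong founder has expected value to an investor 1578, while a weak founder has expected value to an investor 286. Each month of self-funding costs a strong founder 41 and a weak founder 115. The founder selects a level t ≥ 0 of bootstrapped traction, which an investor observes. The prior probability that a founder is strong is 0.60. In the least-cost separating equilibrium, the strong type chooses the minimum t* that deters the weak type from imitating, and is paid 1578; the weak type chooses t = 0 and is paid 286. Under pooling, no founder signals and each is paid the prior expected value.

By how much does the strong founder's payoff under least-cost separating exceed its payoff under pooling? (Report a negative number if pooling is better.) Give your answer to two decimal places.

Least-cost separating signal: t* solves 286 = 1578 − 115·t*, so t* = (1578 − 286)/115 ≈ 11.2348.
Strong type's separating payoff: 1578 − 41 × t* = 1578 − 41 × (1578 − 286)/115 = 1578 − 52972/115 ≈ 1117.3739.
Pooling payoff: 0.60 × 1578 + 0.40 × 286 = 1061.2.
Difference: 1117.3739 − 1061.2 = 56.1739, i.e. 56.17 to two decimal places.
The strong type prefers to separate.

56.17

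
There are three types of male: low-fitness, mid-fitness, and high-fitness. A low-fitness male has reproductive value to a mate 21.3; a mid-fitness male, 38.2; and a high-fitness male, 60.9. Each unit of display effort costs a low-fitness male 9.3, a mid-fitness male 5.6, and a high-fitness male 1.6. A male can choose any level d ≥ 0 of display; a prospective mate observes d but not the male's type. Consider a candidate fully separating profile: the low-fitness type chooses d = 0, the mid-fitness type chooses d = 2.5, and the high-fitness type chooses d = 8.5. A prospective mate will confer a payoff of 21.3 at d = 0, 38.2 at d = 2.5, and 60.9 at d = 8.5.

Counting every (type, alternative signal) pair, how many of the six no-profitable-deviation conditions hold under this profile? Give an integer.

High-fitness (own payoff 60.9 − 1.6×8.5 = 47.3): to d=0 gives 21.3 → no gain ✓; to d=2.5 gives 38.2 − 1.6×2.5 = 34.2 → no gain ✓.
Mid-fitness (own payoff 38.2 − 5.6×2.5 = 24.2): to d=0 gives 21.3 → no gain ✓; to d=8.5 gives 60.9 − 5.6×8.5 = 13.3 → no gain ✓.
Low-fitness (own payoff 21.3): to d=2.5 gives 38.2 − 9.3×2.5 = 14.95 → no gain ✓; to d=8.5 gives 60.9 − 9.3×8.5 = -18.15 → no gain ✓.
6 of the 6 constraints hold; this profile is a separating equilibrium.

6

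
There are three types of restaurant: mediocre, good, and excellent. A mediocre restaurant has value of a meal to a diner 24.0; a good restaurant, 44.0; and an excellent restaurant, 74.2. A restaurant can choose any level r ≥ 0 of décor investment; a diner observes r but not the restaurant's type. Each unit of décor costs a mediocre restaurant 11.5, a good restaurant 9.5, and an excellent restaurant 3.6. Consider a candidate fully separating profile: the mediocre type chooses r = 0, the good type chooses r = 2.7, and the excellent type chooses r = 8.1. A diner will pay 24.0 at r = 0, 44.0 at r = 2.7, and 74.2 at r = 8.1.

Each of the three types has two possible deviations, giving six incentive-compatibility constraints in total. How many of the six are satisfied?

5

Mediocre (own payoff 24.0): to r=2.7 gives 44.0 − 11.5×2.7 = 12.95 → no gain ✓; to r=8.1 gives 74.2 − 11.5×8.1 = -18.95 → no gain ✓.
Good (own payoff 44.0 − 9.5×2.7 = 18.35): to r=0 gives 24.0 → profitable ✗; to r=8.1 gives 74.2 − 9.5×8.1 = -2.75 → no gain ✓.
Excellent (own payoff 74.2 − 3.6×8.1 = 45.04): to r=0 gives 24.0 → no gain ✓; to r=2.7 gives 44.0 − 3.6×2.7 = 34.28 → no gain ✓.
5 of the 6 constraints hold; not an equilibrium.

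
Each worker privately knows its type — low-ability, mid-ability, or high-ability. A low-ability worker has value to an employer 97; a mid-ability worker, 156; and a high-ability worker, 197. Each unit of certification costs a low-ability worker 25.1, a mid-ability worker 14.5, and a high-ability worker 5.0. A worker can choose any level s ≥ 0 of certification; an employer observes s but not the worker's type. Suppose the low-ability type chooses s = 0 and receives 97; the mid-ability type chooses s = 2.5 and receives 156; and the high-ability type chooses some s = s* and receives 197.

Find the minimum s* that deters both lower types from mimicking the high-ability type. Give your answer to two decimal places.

Mid-ability type (on-path payoff 156 − 14.5×2.5 = 119.75) won't mimic when 119.75 ≥ 197 − 14.5·s*, i.e. s* ≥ 5.33.
Low-ability type (on-path payoff 97) won't mimic when 97 ≥ 197 − 25.1·s*, i.e. s* ≥ 3.98.
Both must hold, so s* = max(3.98, 5.33) = 5.33. The mid-ability type's constraint binds.

5.33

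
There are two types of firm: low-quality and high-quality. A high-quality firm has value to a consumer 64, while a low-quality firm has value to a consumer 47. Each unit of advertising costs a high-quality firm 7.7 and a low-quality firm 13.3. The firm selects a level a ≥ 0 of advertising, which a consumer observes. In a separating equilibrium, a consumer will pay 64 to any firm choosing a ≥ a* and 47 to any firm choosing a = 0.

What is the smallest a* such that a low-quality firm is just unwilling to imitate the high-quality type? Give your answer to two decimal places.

1.28

A low-quality firm choosing a = 0 receives 47.
Imitating at a* instead would pay 64 at cost 13.3·a*, netting 64 − 13.3·a*.
Indifference: 47 = 64 − 13.3·a*, so a* = (64 − 47) / 13.3 ≈ 1.28.
This is the low-quality type's binding incentive-compatibility constraint; any a ≥ 1.28 sustains separation on that side.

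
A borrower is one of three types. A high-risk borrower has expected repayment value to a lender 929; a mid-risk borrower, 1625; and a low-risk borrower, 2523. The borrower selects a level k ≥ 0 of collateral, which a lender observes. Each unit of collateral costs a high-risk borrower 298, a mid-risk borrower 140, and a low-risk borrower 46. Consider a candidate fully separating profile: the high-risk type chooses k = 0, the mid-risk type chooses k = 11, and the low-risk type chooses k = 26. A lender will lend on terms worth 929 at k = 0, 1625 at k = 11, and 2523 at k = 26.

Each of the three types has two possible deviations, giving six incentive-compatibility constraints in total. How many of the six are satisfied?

Low-risk (own payoff 2523 − 46×26 = 1327): to k=0 gives 929 → no gain ✓; to k=11 gives 1625 − 46×11 = 1119 → no gain ✓.
Mid-risk (own payoff 1625 − 140×11 = 85): to k=0 gives 929 → profitable ✗; to k=26 gives 2523 − 140×26 = -1117 → no gain ✓.
High-risk (own payoff 929): to k=11 gives 1625 − 298×11 = -1653 → no gain ✓; to k=26 gives 2523 − 298×26 = -5225 → no gain ✓.
5 of the 6 constraints hold; not an equilibrium.

5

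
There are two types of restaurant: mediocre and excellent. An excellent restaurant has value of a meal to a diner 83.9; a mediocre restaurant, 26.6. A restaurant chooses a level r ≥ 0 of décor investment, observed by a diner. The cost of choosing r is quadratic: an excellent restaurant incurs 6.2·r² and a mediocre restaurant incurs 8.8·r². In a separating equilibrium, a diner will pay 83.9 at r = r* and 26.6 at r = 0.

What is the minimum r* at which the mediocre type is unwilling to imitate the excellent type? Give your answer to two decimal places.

The mediocre type at r = 0 receives 26.6; imitating at r* yields 83.9 − 8.8·r*².
Indifference: 26.6 = 83.9 − 8.8·r*², so r*² = (83.9 − 26.6) / 8.8 ≈ 6.5114.
r* = √6.5114 ≈ 2.55.

2.55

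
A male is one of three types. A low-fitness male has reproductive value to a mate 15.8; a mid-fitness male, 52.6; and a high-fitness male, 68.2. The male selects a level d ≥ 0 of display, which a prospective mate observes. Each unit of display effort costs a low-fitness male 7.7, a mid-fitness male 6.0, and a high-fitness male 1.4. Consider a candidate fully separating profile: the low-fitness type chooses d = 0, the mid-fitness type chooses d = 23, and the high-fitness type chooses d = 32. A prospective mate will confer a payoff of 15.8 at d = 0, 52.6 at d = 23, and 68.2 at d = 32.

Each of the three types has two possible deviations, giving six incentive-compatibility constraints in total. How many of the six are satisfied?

5

Mid-fitness (own payoff 52.6 − 6.0×23 = -85.4): to d=0 gives 15.8 → profitable ✗; to d=32 gives 68.2 − 6.0×32 = -123.8 → no gain ✓.
Low-fitness (own payoff 15.8): to d=23 gives 52.6 − 7.7×23 = -124.5 → no gain ✓; to d=32 gives 68.2 − 7.7×32 = -178.2 → no gain ✓.
High-fitness (own payoff 68.2 − 1.4×32 = 23.4): to d=0 gives 15.8 → no gain ✓; to d=23 gives 52.6 − 1.4×23 = 20.4 → no gain ✓.
5 of the 6 constraints hold; not an equilibrium.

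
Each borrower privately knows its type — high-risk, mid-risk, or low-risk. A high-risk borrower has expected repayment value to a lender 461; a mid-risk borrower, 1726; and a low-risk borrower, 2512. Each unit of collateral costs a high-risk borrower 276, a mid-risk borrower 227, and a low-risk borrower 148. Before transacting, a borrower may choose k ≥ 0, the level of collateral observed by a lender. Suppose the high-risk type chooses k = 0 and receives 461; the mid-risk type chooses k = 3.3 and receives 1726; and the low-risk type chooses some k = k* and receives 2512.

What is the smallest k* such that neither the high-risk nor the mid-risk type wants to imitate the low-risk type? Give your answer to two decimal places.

High-risk type (on-path payoff 461) won't mimic when 461 ≥ 2512 − 276·k*, i.e. k* ≥ 7.43.
Mid-risk type (on-path payoff 1726 − 227×3.3 = 976.9) won't mimic when 976.9 ≥ 2512 − 227·k*, i.e. k* ≥ 6.76.
Both must hold, so k* = max(7.43, 6.76) = 7.43. The high-risk type's constraint binds.

7.43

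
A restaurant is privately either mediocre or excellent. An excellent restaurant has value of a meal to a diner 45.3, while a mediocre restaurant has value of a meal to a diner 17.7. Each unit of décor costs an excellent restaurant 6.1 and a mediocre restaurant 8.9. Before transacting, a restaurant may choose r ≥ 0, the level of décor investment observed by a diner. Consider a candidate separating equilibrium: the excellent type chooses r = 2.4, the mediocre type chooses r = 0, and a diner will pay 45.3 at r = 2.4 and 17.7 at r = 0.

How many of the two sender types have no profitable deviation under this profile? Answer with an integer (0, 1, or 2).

1

Excellent type: signal → 45.3 − 6.1 × 2.4 = 30.66; deviate to 0 → 17.7. IC holds (30.66 ≥ 17.7).
Mediocre type: stay at 0 → 17.7; mimic → 45.3 − 8.9 × 2.4 = 23.94. IC fails (17.7 < 23.94).
1 of 2 constraints hold, so this profile is not an equilibrium.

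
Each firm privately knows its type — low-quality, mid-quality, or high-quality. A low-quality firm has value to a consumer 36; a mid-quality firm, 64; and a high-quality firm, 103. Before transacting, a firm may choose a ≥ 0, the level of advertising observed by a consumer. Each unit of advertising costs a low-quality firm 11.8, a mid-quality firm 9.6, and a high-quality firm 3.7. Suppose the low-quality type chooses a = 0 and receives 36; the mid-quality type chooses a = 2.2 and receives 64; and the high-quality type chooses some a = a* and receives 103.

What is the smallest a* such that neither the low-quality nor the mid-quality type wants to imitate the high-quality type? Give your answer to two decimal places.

Low-quality type (on-path payoff 36) won't mimic when 36 ≥ 103 − 11.8·a*, i.e. a* ≥ 5.68.
Mid-quality type (on-path payoff 64 − 9.6×2.2 = 42.88) won't mimic when 42.88 ≥ 103 − 9.6·a*, i.e. a* ≥ 6.26.
Both must hold, so a* = max(5.68, 6.26) = 6.26. The mid-quality type's constraint binds.

6.26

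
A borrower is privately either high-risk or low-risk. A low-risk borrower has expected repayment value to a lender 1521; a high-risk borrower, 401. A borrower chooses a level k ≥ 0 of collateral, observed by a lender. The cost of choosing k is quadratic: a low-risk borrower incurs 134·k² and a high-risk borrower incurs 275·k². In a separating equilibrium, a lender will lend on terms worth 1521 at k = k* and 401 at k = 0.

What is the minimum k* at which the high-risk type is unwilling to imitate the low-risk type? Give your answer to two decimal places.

The high-risk type at k = 0 receives 401; imitating at k* yields 1521 − 275·k*².
Indifference: 401 = 1521 − 275·k*², so k*² = (1521 − 401) / 275 ≈ 4.0727.
k* = √4.0727 ≈ 2.02.

2.02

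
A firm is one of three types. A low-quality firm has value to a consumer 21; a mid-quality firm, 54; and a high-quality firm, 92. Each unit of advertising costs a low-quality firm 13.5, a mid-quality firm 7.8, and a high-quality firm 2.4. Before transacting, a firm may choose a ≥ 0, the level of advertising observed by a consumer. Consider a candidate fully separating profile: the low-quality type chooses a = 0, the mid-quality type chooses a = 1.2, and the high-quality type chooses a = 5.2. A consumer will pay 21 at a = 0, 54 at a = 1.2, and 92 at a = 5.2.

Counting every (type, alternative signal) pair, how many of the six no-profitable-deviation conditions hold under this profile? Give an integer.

3

Low-quality (own payoff 21): to a=1.2 gives 54 − 13.5×1.2 = 37.8 → profitable ✗; to a=5.2 gives 92 − 13.5×5.2 = 21.8 → profitable ✗.
High-quality (own payoff 92 − 2.4×5.2 = 79.52): to a=0 gives 21 → no gain ✓; to a=1.2 gives 54 − 2.4×1.2 = 51.12 → no gain ✓.
Mid-quality (own payoff 54 − 7.8×1.2 = 44.64): to a=0 gives 21 → no gain ✓; to a=5.2 gives 92 − 7.8×5.2 = 51.44 → profitable ✗.
3 of the 6 constraints hold; not an equilibrium.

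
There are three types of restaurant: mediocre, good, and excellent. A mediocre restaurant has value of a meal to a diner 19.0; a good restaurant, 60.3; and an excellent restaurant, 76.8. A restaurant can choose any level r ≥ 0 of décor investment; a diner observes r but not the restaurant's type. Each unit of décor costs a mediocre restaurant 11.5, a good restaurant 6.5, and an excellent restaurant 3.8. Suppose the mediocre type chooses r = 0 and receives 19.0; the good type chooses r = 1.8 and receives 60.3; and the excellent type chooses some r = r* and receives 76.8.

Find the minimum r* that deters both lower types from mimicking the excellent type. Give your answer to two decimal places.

Mediocre type (on-path payoff 19.0) won't mimic when 19.0 ≥ 76.8 − 11.5·r*, i.e. r* ≥ 5.03.
Good type (on-path payoff 60.3 − 6.5×1.8 = 48.6) won't mimic when 48.6 ≥ 76.8 − 6.5·r*, i.e. r* ≥ 4.34.
Both must hold, so r* = max(5.03, 4.34) = 5.03. The mediocre type's constraint binds.

5.03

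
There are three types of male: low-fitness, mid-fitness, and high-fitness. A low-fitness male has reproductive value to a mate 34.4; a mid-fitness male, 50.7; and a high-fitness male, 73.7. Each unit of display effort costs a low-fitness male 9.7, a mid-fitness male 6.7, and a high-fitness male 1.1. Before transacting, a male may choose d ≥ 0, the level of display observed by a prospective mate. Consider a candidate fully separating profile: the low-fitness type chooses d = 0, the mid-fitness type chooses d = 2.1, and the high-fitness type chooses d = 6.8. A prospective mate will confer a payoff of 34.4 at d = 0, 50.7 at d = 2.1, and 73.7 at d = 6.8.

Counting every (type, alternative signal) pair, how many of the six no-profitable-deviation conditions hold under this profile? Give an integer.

6

Low-fitness (own payoff 34.4): to d=2.1 gives 50.7 − 9.7×2.1 = 30.33 → no gain ✓; to d=6.8 gives 73.7 − 9.7×6.8 = 7.74 → no gain ✓.
Mid-fitness (own payoff 50.7 − 6.7×2.1 = 36.63): to d=0 gives 34.4 → no gain ✓; to d=6.8 gives 73.7 − 6.7×6.8 = 28.14 → no gain ✓.
High-fitness (own payoff 73.7 − 1.1×6.8 = 66.22): to d=0 gives 34.4 → no gain ✓; to d=2.1 gives 50.7 − 1.1×2.1 = 48.39 → no gain ✓.
6 of the 6 constraints hold; this profile is a separating equilibrium.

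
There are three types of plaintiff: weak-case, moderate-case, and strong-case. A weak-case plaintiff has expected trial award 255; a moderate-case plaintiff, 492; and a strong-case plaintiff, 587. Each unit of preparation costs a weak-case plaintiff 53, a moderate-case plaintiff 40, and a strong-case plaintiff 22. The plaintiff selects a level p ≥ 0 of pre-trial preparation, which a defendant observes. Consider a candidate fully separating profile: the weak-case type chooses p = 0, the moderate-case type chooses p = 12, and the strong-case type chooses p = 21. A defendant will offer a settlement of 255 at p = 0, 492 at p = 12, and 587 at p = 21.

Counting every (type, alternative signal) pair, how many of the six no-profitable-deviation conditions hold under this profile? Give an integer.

Strong-case (own payoff 587 − 22×21 = 125): to p=0 gives 255 → profitable ✗; to p=12 gives 492 − 22×12 = 228 → profitable ✗.
Moderate-case (own payoff 492 − 40×12 = 12): to p=0 gives 255 → profitable ✗; to p=21 gives 587 − 40×21 = -253 → no gain ✓.
Weak-case (own payoff 255): to p=12 gives 492 − 53×12 = -144 → no gain ✓; to p=21 gives 587 − 53×21 = -526 → no gain ✓.
3 of the 6 constraints hold; not an equilibrium.

3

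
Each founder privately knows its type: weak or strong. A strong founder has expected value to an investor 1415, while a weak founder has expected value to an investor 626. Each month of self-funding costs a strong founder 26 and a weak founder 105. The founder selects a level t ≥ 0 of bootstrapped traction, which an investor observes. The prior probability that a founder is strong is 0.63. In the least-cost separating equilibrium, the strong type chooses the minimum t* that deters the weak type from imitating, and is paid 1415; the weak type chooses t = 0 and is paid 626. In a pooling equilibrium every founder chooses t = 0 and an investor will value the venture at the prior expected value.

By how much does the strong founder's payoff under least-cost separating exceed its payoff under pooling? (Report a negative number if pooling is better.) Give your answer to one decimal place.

96.6

Least-cost separating signal: t* solves 626 = 1415 − 105·t*, so t* = (1415 − 626)/105 ≈ 7.5143.
Strong type's separating payoff: 1415 − 26 × t* = 1415 − 26 × (1415 − 626)/105 = 1415 − 20514/105 ≈ 1219.629.
Pooling payoff: 0.63 × 1415 + 0.37 × 626 = 1123.07.
Difference: 1219.629 − 1123.07 = 96.559, i.e. 96.6 to one decimal place.
The strong type prefers to separate.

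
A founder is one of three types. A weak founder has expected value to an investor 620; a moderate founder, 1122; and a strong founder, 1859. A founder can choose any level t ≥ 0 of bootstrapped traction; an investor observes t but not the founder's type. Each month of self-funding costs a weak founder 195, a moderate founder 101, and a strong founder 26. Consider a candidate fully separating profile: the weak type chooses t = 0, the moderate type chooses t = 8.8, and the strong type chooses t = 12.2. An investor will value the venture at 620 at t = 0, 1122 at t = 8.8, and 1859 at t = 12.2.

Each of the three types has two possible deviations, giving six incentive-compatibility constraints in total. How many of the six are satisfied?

Strong (own payoff 1859 − 26×12.2 = 1541.8): to t=0 gives 620 → no gain ✓; to t=8.8 gives 1122 − 26×8.8 = 893.2 → no gain ✓.
Weak (own payoff 620): to t=8.8 gives 1122 − 195×8.8 = -594 → no gain ✓; to t=12.2 gives 1859 − 195×12.2 = -520 → no gain ✓.
Moderate (own payoff 1122 − 101×8.8 = 233.2): to t=0 gives 620 → profitable ✗; to t=12.2 gives 1859 − 101×12.2 = 626.8 → profitable ✗.
4 of the 6 constraints hold; not an equilibrium.

4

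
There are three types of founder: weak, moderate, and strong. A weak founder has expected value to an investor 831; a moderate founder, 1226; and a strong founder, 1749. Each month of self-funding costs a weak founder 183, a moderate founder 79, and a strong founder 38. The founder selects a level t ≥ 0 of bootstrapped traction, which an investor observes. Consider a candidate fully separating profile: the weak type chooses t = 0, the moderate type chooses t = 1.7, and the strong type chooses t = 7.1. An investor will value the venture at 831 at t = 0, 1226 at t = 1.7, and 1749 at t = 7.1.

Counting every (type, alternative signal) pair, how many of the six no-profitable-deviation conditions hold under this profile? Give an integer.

4

Weak (own payoff 831): to t=1.7 gives 1226 − 183×1.7 = 914.9 → profitable ✗; to t=7.1 gives 1749 − 183×7.1 = 449.7 → no gain ✓.
Strong (own payoff 1749 − 38×7.1 = 1479.2): to t=0 gives 831 → no gain ✓; to t=1.7 gives 1226 − 38×1.7 = 1161.4 → no gain ✓.
Moderate (own payoff 1226 − 79×1.7 = 1091.7): to t=0 gives 831 → no gain ✓; to t=7.1 gives 1749 − 79×7.1 = 1188.1 → profitable ✗.
4 of the 6 constraints hold; not an equilibrium.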